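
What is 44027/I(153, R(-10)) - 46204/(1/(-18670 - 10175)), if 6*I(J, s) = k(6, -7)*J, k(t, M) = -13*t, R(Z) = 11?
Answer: 2650848417793/1989 ≈ 1.3328e+9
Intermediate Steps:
I(J, s) = -13*J (I(J, s) = ((-13*6)*J)/6 = (-78*J)/6 = -13*J)
44027/I(153, R(-10)) - 46204/(1/(-18670 - 10175)) = 44027/((-13*153)) - 46204/(1/(-18670 - 10175)) = 44027/(-1989) - 46204/(1/(-28845)) = 44027*(-1/1989) - 46204/(-1/28845) = -44027/1989 - 46204*(-28845) = -44027/1989 + 1332754380 = 2650848417793/1989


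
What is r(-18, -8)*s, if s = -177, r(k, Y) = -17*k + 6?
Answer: -55224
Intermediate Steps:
r(k, Y) = 6 - 17*k
r(-18, -8)*s = (6 - 17*(-18))*(-177) = (6 + 306)*(-177) = 312*(-177) = -55224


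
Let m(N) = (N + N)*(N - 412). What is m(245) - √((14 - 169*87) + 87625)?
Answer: -81830 - 6*√2026 ≈ -82100.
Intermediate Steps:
m(N) = 2*N*(-412 + N) (m(N) = (2*N)*(-412 + N) = 2*N*(-412 + N))
m(245) - √((14 - 169*87) + 87625) = 2*245*(-412 + 245) - √((14 - 169*87) + 87625) = 2*245*(-167) - √((14 - 14703) + 87625) = -81830 - √(-14689 + 87625) = -81830 - √72936 = -81830 - 6*√2026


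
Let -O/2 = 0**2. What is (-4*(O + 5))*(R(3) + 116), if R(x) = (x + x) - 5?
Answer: -2340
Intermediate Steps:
R(x) = -5 + 2*x (R(x) = 2*x - 5 = -5 + 2*x)
O = 0 (O = -2*0**2 = -2*0 = 0)
(-4*(O + 5))*(R(3) + 116) = (-4*(0 + 5))*((-5 + 2*3) + 116) = (-4*5)*((-5 + 6) + 116) = -20*(1 + 116) = -20*117 = -2340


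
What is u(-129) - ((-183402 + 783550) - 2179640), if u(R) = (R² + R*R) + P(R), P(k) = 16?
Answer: 1612790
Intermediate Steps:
u(R) = 16 + 2*R² (u(R) = (R² + R*R) + 16 = (R² + R²) + 16 = 2*R² + 16 = 16 + 2*R²)
u(-129) - ((-183402 + 783550) - 2179640) = (16 + 2*(-129)²) - ((-183402 + 783550) - 2179640) = (16 + 2*16641) - (600148 - 2179640) = (16 + 33282) - 1*(-1579492) = 33298 + 1579492 = 1612790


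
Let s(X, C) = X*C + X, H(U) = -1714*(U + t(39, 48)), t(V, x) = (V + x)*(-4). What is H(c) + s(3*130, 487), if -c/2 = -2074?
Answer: -6322880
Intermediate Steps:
c = 4148 (c = -2*(-2074) = 4148)
t(V, x) = -4*V - 4*x
H(U) = 596472 - 1714*U (H(U) = -1714*(U + (-4*39 - 4*48)) = -1714*(U + (-156 - 192)) = -1714*(U - 348) = -1714*(-348 + U) = 596472 - 1714*U)
s(X, C) = X + C*X (s(X, C) = C*X + X = X + C*X)
H(c) + s(3*130, 487) = (596472 - 1714*4148) + (3*130)*(1 + 487) = (596472 - 7109672) + 390*488 = -6513200 + 190320 = -6322880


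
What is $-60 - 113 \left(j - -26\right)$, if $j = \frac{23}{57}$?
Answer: $- \frac{173485}{57} \approx -3043.6$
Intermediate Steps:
$j = \frac{23}{57}$ ($j = 23 \cdot \frac{1}{57} = \frac{23}{57} \approx 0.40351$)
$-60 - 113 \left(j - -26\right) = -60 - 113 \left(\frac{23}{57} - -26\right) = -60 - 113 \left(\frac{23}{57} + 26\right) = -60 - \frac{170065}{57} = - \frac{173485}{57}$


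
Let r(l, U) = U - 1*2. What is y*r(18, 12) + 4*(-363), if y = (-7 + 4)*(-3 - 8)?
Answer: -1122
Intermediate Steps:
y = 33 (y = -3*(-11) = 33)
r(l, U) = -2 + U (r(l, U) = U - 2 = -2 + U)
y*r(18, 12) + 4*(-363) = 33*(-2 + 12) + 4*(-363) = 33*10 - 1452 = 330 - 1452 = -1122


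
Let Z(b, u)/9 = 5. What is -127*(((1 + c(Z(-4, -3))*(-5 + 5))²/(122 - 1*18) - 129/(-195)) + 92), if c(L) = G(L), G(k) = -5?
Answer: -6120003/520 ≈ -11769.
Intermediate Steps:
Z(b, u) = 45 (Z(b, u) = 9*5 = 45)
c(L) = -5
-127*(((1 + c(Z(-4, -3))*(-5 + 5))²/(122 - 1*18) - 129/(-195)) + 92) = -127*(((1 - 5*(-5 + 5))²/(122 - 1*18) - 129/(-195)) + 92) = -127*(((1 - 5*0)²/(122 - 18) - 129*(-1/195)) + 92) = -127*(((1 + 0)²/104 + 43/65) + 92) = -127*((1²*(1/104) + 43/65) + 92) = -127*((1*(1/104) + 43/65) + 92) = -127*((1/104 + 43/65) + 92) = -127*(349/520 + 92) = -127*48189/520 = -6120003/520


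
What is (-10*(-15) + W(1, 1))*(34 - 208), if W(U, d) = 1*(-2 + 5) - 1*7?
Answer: -25404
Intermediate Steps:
W(U, d) = -4 (W(U, d) = 1*3 - 7 = 3 - 7 = -4)
(-10*(-15) + W(1, 1))*(34 - 208) = (-10*(-15) - 4)*(34 - 208) = (150 - 4)*(-174) = 146*(-174) = -25404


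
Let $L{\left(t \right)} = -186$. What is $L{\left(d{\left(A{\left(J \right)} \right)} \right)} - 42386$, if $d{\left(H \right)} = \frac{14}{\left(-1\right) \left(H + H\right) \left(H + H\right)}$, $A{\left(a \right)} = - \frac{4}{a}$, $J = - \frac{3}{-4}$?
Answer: $-42572$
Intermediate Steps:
$J = \frac{3}{4}$ ($J = \left(-3\right) \left(- \frac{1}{4}\right) = \frac{3}{4} \approx 0.75$)
$d{\left(H \right)} = - \frac{7}{2 H^{2}}$ ($d{\left(H \right)} = \frac{14}{\left(-1\right) 2 H 2 H} = \frac{14}{\left(-1\right) 4 H^{2}} = \frac{14}{\left(-4\right) H^{2}} = 14 \left(- \frac{1}{4 H^{2}}\right) = - \frac{7}{2 H^{2}}$)
$L{\left(d{\left(A{\left(J \right)} \right)} \right)} - 42386 = -186 - 42386 = -42572$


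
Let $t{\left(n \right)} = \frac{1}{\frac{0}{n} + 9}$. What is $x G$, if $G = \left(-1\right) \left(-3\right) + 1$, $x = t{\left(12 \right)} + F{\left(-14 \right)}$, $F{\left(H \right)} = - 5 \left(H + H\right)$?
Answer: $\frac{5044}{9} \approx 560.44$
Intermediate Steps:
$t{\left(n \right)} = \frac{1}{9}$ ($t{\left(n \right)} = \frac{1}{0 + 9} = \frac{1}{9}$)
$F{\left(H \right)} = - 10 H$ ($F{\left(H \right)} = - 5 \cdot 2 H = - 10 H$)
$x = \frac{1261}{9}$ ($x = \frac{1}{9} - -140 = \frac{1}{9} + 140 = \frac{1261}{9} \approx 140.11$)
$G = 4$ ($G = 3 + 1 = 4$)
$x G = \frac{1261}{9} \cdot 4 = \frac{5044}{9}$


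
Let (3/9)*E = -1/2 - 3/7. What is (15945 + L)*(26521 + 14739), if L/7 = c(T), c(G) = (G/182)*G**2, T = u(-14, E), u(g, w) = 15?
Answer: 8622205350/13 ≈ 6.6325e+8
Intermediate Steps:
E = -39/14 (E = 3*(-1/2 - 3/7) = 3*(-13/14) = -39/14 ≈ -2.7857)
T = 15
c(G) = G**3/182 (c(G) = (G*(1/182))*G**2 = (G/182)*G**2 = G**3/182)
L = 3375/26 (L = 7*((1/182)*15**3) = 7*((1/182)*3375) = 7*(3375/182) = 3375/26 ≈ 129.81)
(15945 + L)*(26521 + 14739) = (15945 + 3375/26)*(26521 + 14739) = (417945/26)*41260 = 8622205350/13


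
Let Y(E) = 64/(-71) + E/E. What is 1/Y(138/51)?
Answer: 71/7 ≈ 10.143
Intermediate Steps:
Y(E) = 7/71 (Y(E) = 64*(-1/71) + 1 = -64/71 + 1 = 7/71)
1/Y(138/51) = 1/(7/71) = 71/7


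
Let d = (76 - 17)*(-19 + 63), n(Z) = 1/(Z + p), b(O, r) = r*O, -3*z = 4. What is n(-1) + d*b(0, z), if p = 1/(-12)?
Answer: -12/13 ≈ -0.92308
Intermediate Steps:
z = -4/3 (z = -1/3*4 = -4/3 ≈ -1.3333)
b(O, r) = O*r
p = -1/12 ≈ -0.083333
n(Z) = 1/(-1/12 + Z) (n(Z) = 1/(Z - 1/12) = 1/(-1/12 + Z))
d = 2596 (d = 59*44 = 2596)
n(-1) + d*b(0, z) = 12/(-1 + 12*(-1)) + 2596*(0*(-4/3)) = 12/(-1 - 12) + 2596*0 = 12/(-13) + 0 = 12*(-1/13) + 0 = -12/13 + 0 = -12/13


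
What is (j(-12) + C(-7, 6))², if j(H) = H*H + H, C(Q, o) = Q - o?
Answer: 14161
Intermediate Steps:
j(H) = H + H² (j(H) = H² + H = H + H²)
(j(-12) + C(-7, 6))² = (-12*(1 - 12) + (-7 - 1*6))² = (-12*(-11) + (-7 - 6))² = (132 - 13)² = 119² = 14161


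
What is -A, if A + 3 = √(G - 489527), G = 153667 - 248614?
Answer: 3 - I*√584474 ≈ 3.0 - 764.51*I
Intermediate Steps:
G = -94947
A = -3 + I*√584474 (A = -3 + √(-94947 - 489527) = -3 + √(-584474) = -3 + I*√584474 ≈ -3.0 + 764.51*I)
-A = -(-3 + I*√584474) = 3 - I*√584474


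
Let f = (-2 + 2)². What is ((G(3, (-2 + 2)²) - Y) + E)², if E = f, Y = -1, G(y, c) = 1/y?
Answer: 16/9 ≈ 1.7778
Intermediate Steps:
f = 0 (f = 0² = 0)
E = 0
((G(3, (-2 + 2)²) - Y) + E)² = ((1/3 - 1*(-1)) + 0)² = ((⅓ + 1) + 0)² = (4/3 + 0)² = (4/3)² = 16/9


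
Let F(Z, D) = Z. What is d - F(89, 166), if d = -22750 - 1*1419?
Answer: -24258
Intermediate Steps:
d = -24169 (d = -22750 - 1419 = -24169)
d - F(89, 166) = -24169 - 1*89 = -24169 - 89 = -24258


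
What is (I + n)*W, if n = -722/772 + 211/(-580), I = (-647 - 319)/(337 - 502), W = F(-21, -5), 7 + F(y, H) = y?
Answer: -39265751/307835 ≈ -127.55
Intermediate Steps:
F(y, H) = -7 + y
W = -28 (W = -7 - 21 = -28)
I = 322/55 (I = -966/(-165) = -966*(-1/165) = 322/55 ≈ 5.8545)
n = -145413/111940 (n = -722*1/772 + 211*(-1/580) = -361/386 - 211/580 = -145413/111940 ≈ -1.2990)
(I + n)*W = (322/55 - 145413/111940)*(-28) = (5609393/1231340)*(-28) = -39265751/307835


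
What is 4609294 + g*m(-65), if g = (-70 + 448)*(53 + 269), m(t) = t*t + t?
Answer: 510947854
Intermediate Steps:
m(t) = t + t**2 (m(t) = t**2 + t = t + t**2)
g = 121716 (g = 378*322 = 121716)
4609294 + g*m(-65) = 4609294 + 121716*(-65*(1 - 65)) = 4609294 + 121716*(-65*(-64)) = 4609294 + 121716*4160 = 4609294 + 506338560 = 510947854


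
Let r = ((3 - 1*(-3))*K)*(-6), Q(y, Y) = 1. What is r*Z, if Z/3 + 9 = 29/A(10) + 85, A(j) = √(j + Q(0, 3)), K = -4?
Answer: 32832 + 12528*√11/11 ≈ 36609.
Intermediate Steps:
A(j) = √(1 + j) (A(j) = √(j + 1) = √(1 + j))
Z = 228 + 87*√11/11 (Z = -27 + 3*(29/(√(1 + 10)) + 85) = -27 + 3*(29/(√11) + 85) = -27 + 3*(29*(√11/11) + 85) = -27 + 3*(29*√11/11 + 85) = -27 + 3*(85 + 29*√11/11) = -27 + (255 + 87*√11/11) = 228 + 87*√11/11 ≈ 254.23)
r = 144 (r = ((3 - 1*(-3))*(-4))*(-6) = ((3 + 3)*(-4))*(-6) = (6*(-4))*(-6) = -24*(-6) = 144)
r*Z = 144*(228 + 87*√11/11) = 32832 + 12528*√11/11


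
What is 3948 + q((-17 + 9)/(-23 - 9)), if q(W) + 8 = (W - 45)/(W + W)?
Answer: 7701/2 ≈ 3850.5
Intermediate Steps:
q(W) = -8 + (-45 + W)/(2*W) (q(W) = -8 + (W - 45)/(W + W) = -8 + (-45 + W)/((2*W)) = -8 + (-45 + W)*(1/(2*W)) = -8 + (-45 + W)/(2*W))
3948 + q((-17 + 9)/(-23 - 9)) = 3948 + 15*(-3 - (-17 + 9)/(-23 - 9))/(2*(((-17 + 9)/(-23 - 9)))) = 3948 + 15*(-3 - (-8)/(-32))/(2*((-8/(-32)))) = 3948 + 15*(-3 - (-8)*(-1)/32)/(2*((-8*(-1/32)))) = 3948 + 15*(-3 - 1*1/4)/(2*(1/4)) = 3948 + (15/2)*4*(-3 - 1/4) = 3948 + (15/2)*4*(-13/4) = 3948 - 195/2 = 7701/2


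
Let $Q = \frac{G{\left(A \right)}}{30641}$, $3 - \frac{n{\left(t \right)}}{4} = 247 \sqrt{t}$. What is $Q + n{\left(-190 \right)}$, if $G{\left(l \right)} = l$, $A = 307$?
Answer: $\frac{367999}{30641} - 988 i \sqrt{190} \approx 12.01 - 13619.0 i$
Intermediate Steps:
$n{\left(t \right)} = 12 - 988 \sqrt{t}$ ($n{\left(t \right)} = 12 - 4 \cdot 247 \sqrt{t} = 12 - 988 \sqrt{t}$)
$Q = \frac{307}{30641} \approx 0.010019$
$Q + n{\left(-190 \right)} = \frac{307}{30641} + \left(12 - 988 \sqrt{-190}\right) = \frac{307}{30641} + \left(12 - 988 i \sqrt{190}\right) = \frac{367999}{30641} - 988 i \sqrt{190}$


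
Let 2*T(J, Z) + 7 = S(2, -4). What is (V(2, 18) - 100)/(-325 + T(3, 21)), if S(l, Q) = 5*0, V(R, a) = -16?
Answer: 232/657 ≈ 0.35312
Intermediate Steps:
S(l, Q) = 0
T(J, Z) = -7/2 (T(J, Z) = -7/2 + (1/2)*0 = -7/2 + 0 = -7/2)
(V(2, 18) - 100)/(-325 + T(3, 21)) = (-16 - 100)/(-325 - 7/2) = -116/(-657/2) = -116*(-2/657) = 232/657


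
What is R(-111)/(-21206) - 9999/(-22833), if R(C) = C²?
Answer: -7698511/53799622 ≈ -0.14310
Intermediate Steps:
R(-111)/(-21206) - 9999/(-22833) = (-111)²/(-21206) - 9999/(-22833) = 12321*(-1/21206) - 9999*(-1/22833) = -12321/21206 + 1111/2537 = -7698511/53799622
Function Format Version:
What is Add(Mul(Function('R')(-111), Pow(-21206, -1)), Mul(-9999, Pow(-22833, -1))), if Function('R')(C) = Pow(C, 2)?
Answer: Rational(-7698511, 53799622) ≈ -0.14310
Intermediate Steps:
Add(Mul(Function('R')(-111), Pow(-21206, -1)), Mul(-9999, Pow(-22833, -1))) = Add(Mul(Pow(-111, 2), Pow(-21206, -1)), Mul(-9999, Pow(-22833, -1))) = Add(Mul(12321, Rational(-1, 21206)), Mul(-9999, Rational(-1, 22833))) = Add(Rational(-12321, 21206), Rational(1111, 2537)) = Rational(-7698511, 53799622)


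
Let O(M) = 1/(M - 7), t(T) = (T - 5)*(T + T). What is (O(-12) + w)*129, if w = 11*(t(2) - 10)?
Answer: -593271/19 ≈ -31225.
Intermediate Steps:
t(T) = 2*T*(-5 + T) (t(T) = (-5 + T)*(2*T) = 2*T*(-5 + T))
O(M) = 1/(-7 + M)
w = -242 (w = 11*(2*2*(-5 + 2) - 10) = 11*(2*2*(-3) - 10) = 11*(-12 - 10) = 11*(-22) = -242)
(O(-12) + w)*129 = (1/(-7 - 12) - 242)*129 = (1/(-19) - 242)*129 = (-1/19 - 242)*129 = -4599/19*129 = -593271/19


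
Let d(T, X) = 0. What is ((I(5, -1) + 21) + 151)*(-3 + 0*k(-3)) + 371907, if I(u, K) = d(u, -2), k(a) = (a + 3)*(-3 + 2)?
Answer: 371391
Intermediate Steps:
k(a) = -3 - a (k(a) = (3 + a)*(-1) = -3 - a)
I(u, K) = 0
((I(5, -1) + 21) + 151)*(-3 + 0*k(-3)) + 371907 = ((0 + 21) + 151)*(-3 + 0*(-3 - 1*(-3))) + 371907 = (21 + 151)*(-3 + 0*(-3 + 3)) + 371907 = 172*(-3 + 0*0) + 371907 = 172*(-3 + 0) + 371907 = 172*(-3) + 371907 = -516 + 371907 = 371391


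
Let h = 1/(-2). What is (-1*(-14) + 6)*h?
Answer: -10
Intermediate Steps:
h = -½ (h = 1*(-½) = -½ ≈ -0.50000)
(-1*(-14) + 6)*h = (-1*(-14) + 6)*(-½) = (14 + 6)*(-½) = 20*(-½) = -10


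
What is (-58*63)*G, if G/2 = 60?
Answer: -438480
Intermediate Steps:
G = 120 (G = 2*60 = 120)
(-58*63)*G = -58*63*120 = -3654*120 = -438480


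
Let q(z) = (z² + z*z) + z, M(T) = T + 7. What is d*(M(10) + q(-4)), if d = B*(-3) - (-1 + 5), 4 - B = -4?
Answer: -1260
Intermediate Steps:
B = 8 (B = 4 - 1*(-4) = 4 + 4 = 8)
M(T) = 7 + T
q(z) = z + 2*z² (q(z) = (z² + z²) + z = 2*z² + z = z + 2*z²)
d = -28 (d = 8*(-3) - (-1 + 5) = -24 - 1*4 = -24 - 4 = -28)
d*(M(10) + q(-4)) = -28*((7 + 10) - 4*(1 + 2*(-4))) = -28*(17 - 4*(1 - 8)) = -28*(17 - 4*(-7)) = -28*(17 + 28) = -28*45 = -1260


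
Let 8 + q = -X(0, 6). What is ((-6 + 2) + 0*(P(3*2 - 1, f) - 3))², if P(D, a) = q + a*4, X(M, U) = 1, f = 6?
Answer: 16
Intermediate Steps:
q = -9 (q = -8 - 1*1 = -8 - 1 = -9)
P(D, a) = -9 + 4*a (P(D, a) = -9 + a*4 = -9 + 4*a)
((-6 + 2) + 0*(P(3*2 - 1, f) - 3))² = ((-6 + 2) + 0*((-9 + 4*6) - 3))² = (-4 + 0*((-9 + 24) - 3))² = (-4 + 0*(15 - 3))² = (-4 + 0*12)² = (-4 + 0)² = (-4)² = 16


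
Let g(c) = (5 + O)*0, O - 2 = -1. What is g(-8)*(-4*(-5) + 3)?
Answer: 0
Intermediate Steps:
O = 1 (O = 2 - 1 = 1)
g(c) = 0 (g(c) = (5 + 1)*0 = 6*0 = 0)
g(-8)*(-4*(-5) + 3) = 0*(-4*(-5) + 3) = 0*(20 + 3) = 0*23 = 0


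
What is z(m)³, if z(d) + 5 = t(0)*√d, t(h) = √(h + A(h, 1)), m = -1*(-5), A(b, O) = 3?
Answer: -350 + 90*√15 ≈ -1.4315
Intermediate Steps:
m = 5
t(h) = √(3 + h) (t(h) = √(h + 3) = √(3 + h))
z(d) = -5 + √3*√d (z(d) = -5 + √(3 + 0)*√d = -5 + √3*√d)
z(m)³ = (-5 + √3*√5)³ = (-5 + √15)³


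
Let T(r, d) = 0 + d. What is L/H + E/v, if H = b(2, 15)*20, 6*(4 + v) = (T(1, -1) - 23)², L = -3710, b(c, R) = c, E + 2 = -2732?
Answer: -11267/92 ≈ -122.47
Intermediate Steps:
E = -2734 (E = -2 - 2732 = -2734)
T(r, d) = d
v = 92 (v = -4 + (-1 - 23)²/6 = -4 + (⅙)*(-24)² = -4 + (⅙)*576 = -4 + 96 = 92)
H = 40 (H = 2*20 = 40)
L/H + E/v = -3710/40 - 2734/92 = -3710*1/40 - 2734*1/92 = -371/4 - 1367/46 = -11267/92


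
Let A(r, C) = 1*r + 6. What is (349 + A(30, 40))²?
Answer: 148225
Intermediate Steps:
A(r, C) = 6 + r (A(r, C) = r + 6 = 6 + r)
(349 + A(30, 40))² = (349 + (6 + 30))² = (349 + 36)² = 385² = 148225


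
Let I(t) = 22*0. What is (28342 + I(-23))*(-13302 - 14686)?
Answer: -793235896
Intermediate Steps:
I(t) = 0
(28342 + I(-23))*(-13302 - 14686) = (28342 + 0)*(-13302 - 14686) = 28342*(-27988) = -793235896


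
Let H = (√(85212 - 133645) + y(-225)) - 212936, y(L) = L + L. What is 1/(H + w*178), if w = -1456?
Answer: -472554/223307331349 - I*√48433/223307331349 ≈ -2.1162e-6 - 9.8552e-10*I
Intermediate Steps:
y(L) = 2*L
H = -213386 + I*√48433 (H = (√(85212 - 133645) + 2*(-225)) - 212936 = (√(-48433) - 450) - 212936 = (I*√48433 - 450) - 212936 = (-450 + I*√48433) - 212936 = -213386 + I*√48433 ≈ -2.1339e+5 + 220.07*I)
1/(H + w*178) = 1/((-213386 + I*√48433) - 1456*178) = 1/((-213386 + I*√48433) - 259168) = 1/(-472554 + I*√48433)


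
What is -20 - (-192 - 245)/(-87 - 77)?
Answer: -3717/164 ≈ -22.665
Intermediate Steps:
-20 - (-192 - 245)/(-87 - 77) = -20 - (-437)/(-164) = -20 - (-437)*(-1)/164 = -20 - 1*437/164 = -20 - 437/164 = -3717/164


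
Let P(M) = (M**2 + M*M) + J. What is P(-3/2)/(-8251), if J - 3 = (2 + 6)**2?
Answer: -143/16502 ≈ -0.0086656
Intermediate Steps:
J = 67 (J = 3 + (2 + 6)**2 = 3 + 8**2 = 3 + 64 = 67)
P(M) = 67 + 2*M**2 (P(M) = (M**2 + M*M) + 67 = (M**2 + M**2) + 67 = 2*M**2 + 67 = 67 + 2*M**2)
P(-3/2)/(-8251) = (67 + 2*(-3/2)**2)/(-8251) = (67 + 2*((1/2)*(-3))**2)*(-1/8251) = (67 + 2*(-3/2)**2)*(-1/8251) = (67 + 2*(9/4))*(-1/8251) = (67 + 9/2)*(-1/8251) = (143/2)*(-1/8251) = -143/16502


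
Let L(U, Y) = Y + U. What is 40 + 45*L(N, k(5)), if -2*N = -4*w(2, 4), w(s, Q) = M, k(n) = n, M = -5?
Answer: -185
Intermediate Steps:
w(s, Q) = -5
N = -10 (N = -(-2)*(-5) = -½*20 = -10)
L(U, Y) = U + Y
40 + 45*L(N, k(5)) = 40 + 45*(-10 + 5) = 40 + 45*(-5) = 40 - 225 = -185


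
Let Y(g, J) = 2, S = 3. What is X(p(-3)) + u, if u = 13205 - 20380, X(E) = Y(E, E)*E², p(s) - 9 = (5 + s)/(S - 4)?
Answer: -7077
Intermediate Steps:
p(s) = 4 - s (p(s) = 9 + (5 + s)/(3 - 4) = 9 + (5 + s)/(-1) = 9 + (5 + s)*(-1) = 9 + (-5 - s) = 4 - s)
X(E) = 2*E²
u = -7175
X(p(-3)) + u = 2*(4 - 1*(-3))² - 7175 = 2*(4 + 3)² - 7175 = 2*7² - 7175 = 2*49 - 7175 = 98 - 7175 = -7077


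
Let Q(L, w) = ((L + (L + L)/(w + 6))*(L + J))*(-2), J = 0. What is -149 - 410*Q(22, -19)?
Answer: 4363743/13 ≈ 3.3567e+5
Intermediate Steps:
Q(L, w) = -2*L*(L + 2*L/(6 + w)) (Q(L, w) = ((L + (L + L)/(w + 6))*(L + 0))*(-2) = ((L + (2*L)/(6 + w))*L)*(-2) = ((L + 2*L/(6 + w))*L)*(-2) = (L*(L + 2*L/(6 + w)))*(-2) = -2*L*(L + 2*L/(6 + w)))
-149 - 410*Q(22, -19) = -149 - (-820)*22²*(8 - 19)/(6 - 19) = -149 - (-820)*484*(-11)/(-13) = -149 - (-820)*484*(-1)*(-11)/13 = -149 - 410*(-10648/13) = -149 + 4365680/13 = 4363743/13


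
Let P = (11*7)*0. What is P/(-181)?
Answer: 0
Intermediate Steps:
P = 0 (P = 77*0 = 0)
P/(-181) = 0/(-181) = 0*(-1/181) = 0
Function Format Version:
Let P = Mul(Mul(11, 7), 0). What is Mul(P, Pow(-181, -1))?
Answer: 0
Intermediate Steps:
P = 0 (P = Mul(77, 0) = 0)
Mul(P, Pow(-181, -1)) = Mul(0, Pow(-181, -1)) = Mul(0, Rational(-1, 181)) = 0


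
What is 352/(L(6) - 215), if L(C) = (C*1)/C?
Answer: -176/107 ≈ -1.6449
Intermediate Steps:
L(C) = 1 (L(C) = C/C = 1)
352/(L(6) - 215) = 352/(1 - 215) = 352/(-214) = 352*(-1/214) = -176/107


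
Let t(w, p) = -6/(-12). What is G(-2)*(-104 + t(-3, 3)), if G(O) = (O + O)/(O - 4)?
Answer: -69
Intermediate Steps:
t(w, p) = ½ (t(w, p) = -6*(-1/12) = ½)
G(O) = 2*O/(-4 + O) (G(O) = (2*O)/(-4 + O) = 2*O/(-4 + O))
G(-2)*(-104 + t(-3, 3)) = (2*(-2)/(-4 - 2))*(-104 + ½) = (2*(-2)/(-6))*(-207/2) = (2*(-2)*(-⅙))*(-207/2) = (⅔)*(-207/2) = -69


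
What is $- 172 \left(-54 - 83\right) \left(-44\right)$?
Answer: $-1036816$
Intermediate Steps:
$- 172 \left(-54 - 83\right) \left(-44\right) = \left(-172\right) \left(-137\right) \left(-44\right) = 23564 \left(-44\right) = -1036816$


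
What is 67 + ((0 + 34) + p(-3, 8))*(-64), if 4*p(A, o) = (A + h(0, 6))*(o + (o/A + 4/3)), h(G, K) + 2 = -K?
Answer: -2807/3 ≈ -935.67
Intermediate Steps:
h(G, K) = -2 - K
p(A, o) = (-8 + A)*(4/3 + o + o/A)/4 (p(A, o) = ((A + (-2 - 1*6))*(o + (o/A + 4/3)))/4 = ((A + (-2 - 6))*(o + (o/A + 4*(⅓))))/4 = ((A - 8)*(o + (o/A + 4/3)))/4 = ((-8 + A)*(o + (4/3 + o/A)))/4 = ((-8 + A)*(4/3 + o + o/A))/4 = (-8 + A)*(4/3 + o + o/A)/4)
67 + ((0 + 34) + p(-3, 8))*(-64) = 67 + ((0 + 34) + (1/12)*(-24*8 - 3*(-32 - 21*8 + 4*(-3) + 3*(-3)*8))/(-3))*(-64) = 67 + (34 + (1/12)*(-⅓)*(-192 - 3*(-32 - 168 - 12 - 72)))*(-64) = 67 + (34 + (1/12)*(-⅓)*(-192 - 3*(-284)))*(-64) = 67 + (34 + (1/12)*(-⅓)*(-192 + 852))*(-64) = 67 + (34 + (1/12)*(-⅓)*660)*(-64) = 67 + (34 - 55/3)*(-64) = 67 + (47/3)*(-64) = 67 - 3008/3 = -2807/3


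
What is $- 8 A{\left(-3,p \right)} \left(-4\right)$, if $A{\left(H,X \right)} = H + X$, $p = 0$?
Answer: $-96$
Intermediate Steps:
$- 8 A{\left(-3,p \right)} \left(-4\right) = - 8 \left(-3 + 0\right) \left(-4\right) = \left(-8\right) \left(-3\right) \left(-4\right) = 24 \left(-4\right) = -96$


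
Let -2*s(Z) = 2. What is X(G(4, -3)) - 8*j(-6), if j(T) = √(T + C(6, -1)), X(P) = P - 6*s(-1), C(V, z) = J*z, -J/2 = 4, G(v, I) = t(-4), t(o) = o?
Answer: 2 - 8*√2 ≈ -9.3137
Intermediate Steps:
G(v, I) = -4
s(Z) = -1 (s(Z) = -½*2 = -1)
J = -8 (J = -2*4 = -8)
C(V, z) = -8*z
X(P) = 6 + P (X(P) = P - 6*(-1) = P - 1*(-6) = P + 6 = 6 + P)
j(T) = √(8 + T) (j(T) = √(T - 8*(-1)) = √(T + 8) = √(8 + T))
X(G(4, -3)) - 8*j(-6) = (6 - 4) - 8*√(8 - 6) = 2 - 8*√2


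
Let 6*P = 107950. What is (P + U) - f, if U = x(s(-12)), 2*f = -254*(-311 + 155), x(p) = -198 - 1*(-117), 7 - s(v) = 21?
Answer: -5704/3 ≈ -1901.3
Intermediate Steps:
s(v) = -14 (s(v) = 7 - 1*21 = 7 - 21 = -14)
P = 53975/3 (P = (1/6)*107950 = 53975/3 ≈ 17992.)
x(p) = -81 (x(p) = -198 + 117 = -81)
f = 19812 (f = (-254*(-311 + 155))/2 = (-254*(-156))/2 = (1/2)*39624 = 19812)
U = -81
(P + U) - f = (53975/3 - 81) - 1*19812 = 53732/3 - 19812 = -5704/3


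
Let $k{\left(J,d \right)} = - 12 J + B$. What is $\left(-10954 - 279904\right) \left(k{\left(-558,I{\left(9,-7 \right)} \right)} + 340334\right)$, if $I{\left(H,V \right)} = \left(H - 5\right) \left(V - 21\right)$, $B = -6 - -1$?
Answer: $-100934997450$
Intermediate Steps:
$B = -5$ ($B = -6 + 1 = -5$)
$I{\left(H,V \right)} = \left(-21 + V\right) \left(-5 + H\right)$ ($I{\left(H,V \right)} = \left(-5 + H\right) \left(-21 + V\right) = \left(-21 + V\right) \left(-5 + H\right)$)
$k{\left(J,d \right)} = -5 - 12 J$ ($k{\left(J,d \right)} = - 12 J - 5 = -5 - 12 J$)
$\left(-10954 - 279904\right) \left(k{\left(-558,I{\left(9,-7 \right)} \right)} + 340334\right) = \left(-10954 - 279904\right) \left(\left(-5 - -6696\right) + 340334\right) = - 290858 \left(\left(-5 + 6696\right) + 340334\right) = - 290858 \left(6691 + 340334\right) = \left(-290858\right) 347025 = -100934997450$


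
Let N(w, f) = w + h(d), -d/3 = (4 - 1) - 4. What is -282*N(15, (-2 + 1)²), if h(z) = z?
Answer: -5076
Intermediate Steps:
d = 3 (d = -3*((4 - 1) - 4) = -3*(3 - 4) = -3*(-1) = 3)
N(w, f) = 3 + w (N(w, f) = w + 3 = 3 + w)
-282*N(15, (-2 + 1)²) = -282*(3 + 15) = -282*18 = -5076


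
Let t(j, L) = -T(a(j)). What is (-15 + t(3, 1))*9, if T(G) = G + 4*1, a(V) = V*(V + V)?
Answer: -333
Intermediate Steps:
a(V) = 2*V² (a(V) = V*(2*V) = 2*V²)
T(G) = 4 + G (T(G) = G + 4 = 4 + G)
t(j, L) = -4 - 2*j² (t(j, L) = -(4 + 2*j²) = -4 - 2*j²)
(-15 + t(3, 1))*9 = (-15 + (-4 - 2*3²))*9 = (-15 + (-4 - 2*9))*9 = (-15 + (-4 - 18))*9 = (-15 - 22)*9 = -37*9 = -333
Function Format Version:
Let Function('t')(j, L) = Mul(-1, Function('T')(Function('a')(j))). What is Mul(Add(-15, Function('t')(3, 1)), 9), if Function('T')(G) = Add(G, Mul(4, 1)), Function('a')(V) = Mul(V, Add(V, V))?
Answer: -333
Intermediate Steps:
Function('a')(V) = Mul(2, Pow(V, 2)) (Function('a')(V) = Mul(V, Mul(2, V)) = Mul(2, Pow(V, 2)))
Function('T')(G) = Add(4, G) (Function('T')(G) = Add(G, 4) = Add(4, G))
Function('t')(j, L) = Add(-4, Mul(-2, Pow(j, 2))) (Function('t')(j, L) = Mul(-1, Add(4, Mul(2, Pow(j, 2)))) = Add(-4, Mul(-2, Pow(j, 2))))
Mul(Add(-15, Function('t')(3, 1)), 9) = Mul(Add(-15, Add(-4, Mul(-2, Pow(3, 2)))), 9) = Mul(Add(-15, Add(-4, Mul(-2, 9))), 9) = Mul(Add(-15, Add(-4, -18)), 9) = Mul(Add(-15, -22), 9) = Mul(-37, 9) = -333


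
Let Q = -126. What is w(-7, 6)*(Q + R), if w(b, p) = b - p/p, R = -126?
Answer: 2016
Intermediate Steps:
w(b, p) = -1 + b (w(b, p) = b - 1*1 = b - 1 = -1 + b)
w(-7, 6)*(Q + R) = (-1 - 7)*(-126 - 126) = -8*(-252) = 2016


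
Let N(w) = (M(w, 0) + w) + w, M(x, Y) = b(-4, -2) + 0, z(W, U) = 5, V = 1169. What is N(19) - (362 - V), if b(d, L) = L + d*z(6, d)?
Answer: 823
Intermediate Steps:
b(d, L) = L + 5*d (b(d, L) = L + d*5 = L + 5*d)
M(x, Y) = -22 (M(x, Y) = (-2 + 5*(-4)) + 0 = (-2 - 20) + 0 = -22 + 0 = -22)
N(w) = -22 + 2*w (N(w) = (-22 + w) + w = -22 + 2*w)
N(19) - (362 - V) = (-22 + 2*19) - (362 - 1*1169) = (-22 + 38) - (362 - 1169) = 16 - 1*(-807) = 16 + 807 = 823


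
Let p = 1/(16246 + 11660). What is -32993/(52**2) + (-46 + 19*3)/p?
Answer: 830003071/2704 ≈ 3.0695e+5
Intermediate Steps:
p = 1/27906 ≈ 3.5835e-5
-32993/(52**2) + (-46 + 19*3)/p = -32993/(52**2) + (-46 + 19*3)/(1/27906) = -32993/2704 + (-46 + 57)*27906 = -32993*1/2704 + 11*27906 = -32993/2704 + 306966 = 830003071/2704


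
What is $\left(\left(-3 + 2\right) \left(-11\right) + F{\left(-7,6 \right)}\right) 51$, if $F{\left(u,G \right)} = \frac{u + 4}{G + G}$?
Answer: $\frac{2193}{4} \approx 548.25$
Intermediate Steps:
$F{\left(u,G \right)} = \frac{4 + u}{2 G}$
$\left(\left(-3 + 2\right) \left(-11\right) + F{\left(-7,6 \right)}\right) 51 = \left(\left(-3 + 2\right) \left(-11\right) + \frac{4 - 7}{2 \cdot 6}\right) 51 = \left(\left(-1\right) \left(-11\right) + \frac{1}{2} \cdot \frac{1}{6} \left(-3\right)\right) 51 = \left(11 - \frac{1}{4}\right) 51 = \frac{43}{4} \cdot 51 = \frac{2193}{4}$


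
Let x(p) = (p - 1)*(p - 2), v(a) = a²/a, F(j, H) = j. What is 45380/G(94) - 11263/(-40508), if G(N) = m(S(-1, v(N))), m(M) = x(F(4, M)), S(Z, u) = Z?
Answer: 919160309/121524 ≈ 7563.6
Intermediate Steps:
v(a) = a
x(p) = (-1 + p)*(-2 + p)
m(M) = 6 (m(M) = 2 + 4² - 3*4 = 2 + 16 - 12 = 6)
G(N) = 6
45380/G(94) - 11263/(-40508) = 45380/6 - 11263/(-40508) = 45380*(⅙) - 11263*(-1/40508) = 22690/3 + 11263/40508 = 919160309/121524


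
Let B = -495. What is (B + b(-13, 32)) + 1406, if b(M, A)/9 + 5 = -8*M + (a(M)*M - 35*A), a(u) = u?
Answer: -6757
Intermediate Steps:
b(M, A) = -45 - 315*A - 72*M + 9*M² (b(M, A) = -45 + 9*(-8*M + (M*M - 35*A)) = -45 + 9*(-8*M + (M² - 35*A)) = -45 + 9*(M² - 35*A - 8*M) = -45 + (-315*A - 72*M + 9*M²) = -45 - 315*A - 72*M + 9*M²)
(B + b(-13, 32)) + 1406 = (-495 + (-45 - 315*32 - 72*(-13) + 9*(-13)²)) + 1406 = (-495 + (-45 - 10080 + 936 + 9*169)) + 1406 = (-495 + (-45 - 10080 + 936 + 1521)) + 1406 = (-495 - 7668) + 1406 = -8163 + 1406 = -6757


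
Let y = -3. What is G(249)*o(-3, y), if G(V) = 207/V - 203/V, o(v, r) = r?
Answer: -4/83 ≈ -0.048193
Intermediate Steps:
G(V) = 4/V
G(249)*o(-3, y) = (4/249)*(-3) = -4/83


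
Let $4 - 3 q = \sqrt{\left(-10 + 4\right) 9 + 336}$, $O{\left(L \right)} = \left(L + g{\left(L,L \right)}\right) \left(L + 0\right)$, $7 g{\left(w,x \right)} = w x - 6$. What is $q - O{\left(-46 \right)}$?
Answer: $\frac{246772}{21} - \frac{\sqrt{282}}{3} \approx 11745.0$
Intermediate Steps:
$g{\left(w,x \right)} = - \frac{6}{7} + \frac{w x}{7}$ ($g{\left(w,x \right)} = \frac{w x - 6}{7} = \frac{-6 + w x}{7} = - \frac{6}{7} + \frac{w x}{7}$)
$O{\left(L \right)} = L \left(- \frac{6}{7} + L + \frac{L^{2}}{7}\right)$ ($O{\left(L \right)} = \left(L + \left(- \frac{6}{7} + \frac{L L}{7}\right)\right) \left(L + 0\right) = \left(L + \left(- \frac{6}{7} + \frac{L^{2}}{7}\right)\right) L = \left(- \frac{6}{7} + L + \frac{L^{2}}{7}\right) L = L \left(- \frac{6}{7} + L + \frac{L^{2}}{7}\right)$)
$q = \frac{4}{3} - \frac{\sqrt{282}}{3}$ ($q = \frac{4}{3} - \frac{\sqrt{\left(-10 + 4\right) 9 + 336}}{3} = \frac{4}{3} - \frac{\sqrt{\left(-6\right) 9 + 336}}{3} = \frac{4}{3} - \frac{\sqrt{-54 + 336}}{3} = \frac{4}{3} - \frac{\sqrt{282}}{3} \approx -4.2643$)
$q - O{\left(-46 \right)} = \left(\frac{4}{3} - \frac{\sqrt{282}}{3}\right) - \frac{1}{7} \left(-46\right) \left(-6 + \left(-46\right)^{2} + 7 \left(-46\right)\right) = \left(\frac{4}{3} - \frac{\sqrt{282}}{3}\right) - \frac{1}{7} \left(-46\right) \left(-6 + 2116 - 322\right) = \left(\frac{4}{3} - \frac{\sqrt{282}}{3}\right) - \frac{1}{7} \left(-46\right) 1788 = \left(\frac{4}{3} - \frac{\sqrt{282}}{3}\right) - - \frac{82248}{7} = \left(\frac{4}{3} - \frac{\sqrt{282}}{3}\right) + \frac{82248}{7} = \frac{246772}{21} - \frac{\sqrt{282}}{3}$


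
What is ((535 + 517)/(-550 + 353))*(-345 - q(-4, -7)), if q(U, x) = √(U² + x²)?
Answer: 362940/197 + 1052*√65/197 ≈ 1885.4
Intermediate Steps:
((535 + 517)/(-550 + 353))*(-345 - q(-4, -7)) = ((535 + 517)/(-550 + 353))*(-345 - √((-4)² + (-7)²)) = (1052/(-197))*(-345 - √(16 + 49)) = (1052*(-1/197))*(-345 - √65) = -1052*(-345 - √65)/197 = 362940/197 + 1052*√65/197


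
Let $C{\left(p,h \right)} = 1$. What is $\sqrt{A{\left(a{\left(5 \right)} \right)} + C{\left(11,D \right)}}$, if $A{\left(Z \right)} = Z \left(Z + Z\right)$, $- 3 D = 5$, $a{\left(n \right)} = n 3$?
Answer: $\sqrt{451} \approx 21.237$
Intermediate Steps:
$a{\left(n \right)} = 3 n$
$D = - \frac{5}{3}$ ($D = \left(- \frac{1}{3}\right) 5 = - \frac{5}{3} \approx -1.6667$)
$A{\left(Z \right)} = 2 Z^{2}$ ($A{\left(Z \right)} = Z 2 Z = 2 Z^{2}$)
$\sqrt{A{\left(a{\left(5 \right)} \right)} + C{\left(11,D \right)}} = \sqrt{2 \left(3 \cdot 5\right)^{2} + 1} = \sqrt{2 \cdot 15^{2} + 1} = \sqrt{2 \cdot 225 + 1} = \sqrt{450 + 1} = \sqrt{451}$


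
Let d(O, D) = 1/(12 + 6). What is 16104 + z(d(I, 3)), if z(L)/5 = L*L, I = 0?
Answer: 5217701/324 ≈ 16104.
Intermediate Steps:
d(O, D) = 1/18
z(L) = 5*L² (z(L) = 5*(L*L) = 5*L²)
16104 + z(d(I, 3)) = 16104 + 5*(1/18)² = 16104 + 5*(1/324) = 16104 + 5/324 = 5217701/324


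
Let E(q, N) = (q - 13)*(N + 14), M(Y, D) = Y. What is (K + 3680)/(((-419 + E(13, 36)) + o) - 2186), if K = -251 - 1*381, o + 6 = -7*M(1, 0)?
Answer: -1524/1309 ≈ -1.1642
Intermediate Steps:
o = -13 (o = -6 - 7*1 = -6 - 7 = -13)
K = -632 (K = -251 - 381 = -632)
E(q, N) = (-13 + q)*(14 + N)
(K + 3680)/(((-419 + E(13, 36)) + o) - 2186) = (-632 + 3680)/(((-419 + (-182 - 13*36 + 14*13 + 36*13)) - 13) - 2186) = 3048/(((-419 + (-182 - 468 + 182 + 468)) - 13) - 2186) = 3048/(((-419 + 0) - 13) - 2186) = 3048/((-419 - 13) - 2186) = 3048/(-432 - 2186) = 3048/(-2618) = 3048*(-1/2618) = -1524/1309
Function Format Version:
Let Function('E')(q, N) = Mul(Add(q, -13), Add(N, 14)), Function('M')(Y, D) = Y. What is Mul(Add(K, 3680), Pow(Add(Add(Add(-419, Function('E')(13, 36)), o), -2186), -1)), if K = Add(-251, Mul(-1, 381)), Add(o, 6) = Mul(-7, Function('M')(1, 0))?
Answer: Rational(-1524, 1309) ≈ -1.1642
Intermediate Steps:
o = -13 (o = Add(-6, Mul(-7, 1)) = Add(-6, -7) = -13)
K = -632 (K = Add(-251, -381) = -632)
Function('E')(q, N) = Mul(Add(-13, q), Add(14, N))
Mul(Add(K, 3680), Pow(Add(Add(Add(-419, Function('E')(13, 36)), o), -2186), -1)) = Mul(Add(-632, 3680), Pow(Add(Add(Add(-419, Add(-182, Mul(-13, 36), Mul(14, 13), Mul(36, 13))), -13), -2186), -1)) = Mul(3048, Pow(Add(Add(Add(-419, Add(-182, -468, 182, 468)), -13), -2186), -1)) = Mul(3048, Pow(Add(Add(Add(-419, 0), -13), -2186), -1)) = Mul(3048, Pow(Add(Add(-419, -13), -2186), -1)) = Mul(3048, Pow(Add(-432, -2186), -1)) = Mul(3048, Pow(-2618, -1)) = Mul(3048, Rational(-1, 2618)) = Rational(-1524, 1309)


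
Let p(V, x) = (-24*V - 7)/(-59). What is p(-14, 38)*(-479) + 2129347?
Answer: 125789064/59 ≈ 2.1320e+6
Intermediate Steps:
p(V, x) = 7/59 + 24*V/59 (p(V, x) = (-7 - 24*V)*(-1/59) = 7/59 + 24*V/59)
p(-14, 38)*(-479) + 2129347 = (7/59 + (24/59)*(-14))*(-479) + 2129347 = (7/59 - 336/59)*(-479) + 2129347 = -329/59*(-479) + 2129347 = 157591/59 + 2129347 = 125789064/59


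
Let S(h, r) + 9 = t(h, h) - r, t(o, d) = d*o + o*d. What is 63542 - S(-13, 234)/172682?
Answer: 10972559549/172682 ≈ 63542.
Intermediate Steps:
t(o, d) = 2*d*o (t(o, d) = d*o + d*o = 2*d*o)
S(h, r) = -9 - r + 2*h² (S(h, r) = -9 + (2*h*h - r) = -9 + (2*h² - r) = -9 + (-r + 2*h²) = -9 - r + 2*h²)
63542 - S(-13, 234)/172682 = 63542 - (-9 - 1*234 + 2*(-13)²)/172682 = 63542 - (-9 - 234 + 2*169)/172682 = 63542 - (-9 - 234 + 338)/172682 = 63542 - 95/172682 = 10972559549/172682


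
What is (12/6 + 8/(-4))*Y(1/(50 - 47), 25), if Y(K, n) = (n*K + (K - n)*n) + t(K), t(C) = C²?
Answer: 0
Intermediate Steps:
Y(K, n) = K² + K*n + n*(K - n) (Y(K, n) = (n*K + (K - n)*n) + K² = (K*n + n*(K - n)) + K² = K² + K*n + n*(K - n))
(12/6 + 8/(-4))*Y(1/(50 - 47), 25) = (12/6 + 8/(-4))*((1/(50 - 47))² - 1*25² + 2*25/(50 - 47)) = (12*(⅙) + 8*(-¼))*((1/3)² - 1*625 + 2*25/3) = (2 - 2)*((⅓)² - 625 + 2*(⅓)*25) = 0*(⅑ - 625 + 50/3) = 0*(-5474/9) = 0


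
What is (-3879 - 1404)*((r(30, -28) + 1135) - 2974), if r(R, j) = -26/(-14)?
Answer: 67939380/7 ≈ 9.7056e+6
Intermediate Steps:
r(R, j) = 13/7 (r(R, j) = -26*(-1/14) = 13/7)
(-3879 - 1404)*((r(30, -28) + 1135) - 2974) = (-3879 - 1404)*((13/7 + 1135) - 2974) = -5283*(7958/7 - 2974) = -5283*(-12860/7) = 67939380/7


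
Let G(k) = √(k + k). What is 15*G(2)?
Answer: 30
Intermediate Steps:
G(k) = √2*√k (G(k) = √(2*k) = √2*√k)
15*G(2) = 15*(√2*√2) = 15*2 = 30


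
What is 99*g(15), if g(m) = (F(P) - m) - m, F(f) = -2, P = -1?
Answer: -3168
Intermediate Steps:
g(m) = -2 - 2*m (g(m) = (-2 - m) - m = -2 - 2*m)
99*g(15) = 99*(-2 - 2*15) = 99*(-2 - 30) = 99*(-32) = -3168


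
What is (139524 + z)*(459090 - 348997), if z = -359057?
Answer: -24169046569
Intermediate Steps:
(139524 + z)*(459090 - 348997) = (139524 - 359057)*(459090 - 348997) = -219533*110093 = -24169046569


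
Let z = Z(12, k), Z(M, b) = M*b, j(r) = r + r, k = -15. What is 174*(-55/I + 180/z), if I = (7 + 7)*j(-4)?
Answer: -4959/56 ≈ -88.554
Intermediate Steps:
j(r) = 2*r
z = -180 (z = 12*(-15) = -180)
I = -112 (I = (7 + 7)*(2*(-4)) = 14*(-8) = -112)
174*(-55/I + 180/z) = 174*(-55/(-112) + 180/(-180)) = 174*(-55*(-1/112) + 180*(-1/180)) = 174*(55/112 - 1) = 174*(-57/112) = -4959/56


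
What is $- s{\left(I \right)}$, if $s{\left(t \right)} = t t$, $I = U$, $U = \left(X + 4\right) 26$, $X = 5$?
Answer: $-54756$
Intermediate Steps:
$U = 234$ ($U = \left(5 + 4\right) 26 = 9 \cdot 26 = 234$)
$I = 234$
$s{\left(t \right)} = t^{2}$
$- s{\left(I \right)} = - 234^{2} = \left(-1\right) 54756 = -54756$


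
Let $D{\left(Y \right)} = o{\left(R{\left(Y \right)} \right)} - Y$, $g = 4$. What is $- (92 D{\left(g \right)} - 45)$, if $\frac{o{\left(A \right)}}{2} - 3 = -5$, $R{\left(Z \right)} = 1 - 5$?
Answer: $781$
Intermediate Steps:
$R{\left(Z \right)} = -4$ ($R{\left(Z \right)} = 1 - 5 = -4$)
$o{\left(A \right)} = -4$ ($o{\left(A \right)} = 6 + 2 \left(-5\right) = 6 - 10 = -4$)
$D{\left(Y \right)} = -4 - Y$
$- (92 D{\left(g \right)} - 45) = - (92 \left(-4 - 4\right) - 45) = - (92 \left(-8\right) - 45) = - (-736 - 45) = \left(-1\right) \left(-781\right) = 781$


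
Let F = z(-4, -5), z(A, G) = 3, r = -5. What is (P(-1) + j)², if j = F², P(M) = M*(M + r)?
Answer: 225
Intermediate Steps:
P(M) = M*(-5 + M) (P(M) = M*(M - 5) = M*(-5 + M))
F = 3
j = 9 (j = 3² = 9)
(P(-1) + j)² = (-(-5 - 1) + 9)² = (-1*(-6) + 9)² = (6 + 9)² = 15² = 225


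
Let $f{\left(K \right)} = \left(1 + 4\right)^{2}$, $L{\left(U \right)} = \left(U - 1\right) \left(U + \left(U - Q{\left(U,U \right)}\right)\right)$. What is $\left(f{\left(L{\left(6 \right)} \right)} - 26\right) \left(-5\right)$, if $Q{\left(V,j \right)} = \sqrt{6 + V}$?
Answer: $5$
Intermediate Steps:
$L{\left(U \right)} = \left(-1 + U\right) \left(- \sqrt{6 + U} + 2 U\right)$ ($L{\left(U \right)} = \left(U - 1\right) \left(U + \left(U - \sqrt{6 + U}\right)\right) = \left(-1 + U\right) \left(- \sqrt{6 + U} + 2 U\right)$)
$f{\left(K \right)} = 25$ ($f{\left(K \right)} = 5^{2} = 25$)
$\left(f{\left(L{\left(6 \right)} \right)} - 26\right) \left(-5\right) = \left(25 - 26\right) \left(-5\right) = \left(-1\right) \left(-5\right) = 5$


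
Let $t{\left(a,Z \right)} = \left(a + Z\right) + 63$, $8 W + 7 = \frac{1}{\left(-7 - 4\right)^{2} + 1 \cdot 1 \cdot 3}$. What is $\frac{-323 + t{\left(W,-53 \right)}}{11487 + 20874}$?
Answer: $- \frac{311363}{32102112} \approx -0.0096991$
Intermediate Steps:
$W = - \frac{867}{992}$ ($W = - \frac{7}{8} + \frac{1}{8 \left(\left(-7 - 4\right)^{2} + 1 \cdot 1 \cdot 3\right)} = - \frac{7}{8} + \frac{1}{8 \left(\left(-11\right)^{2} + 1 \cdot 3\right)} = - \frac{7}{8} + \frac{1}{8 \left(121 + 3\right)} = - \frac{7}{8} + \frac{1}{8 \cdot 124} = - \frac{7}{8} + \frac{1}{8} \cdot \frac{1}{124} = - \frac{7}{8} + \frac{1}{992} = - \frac{867}{992} \approx -0.87399$)
$t{\left(a,Z \right)} = 63 + Z + a$ ($t{\left(a,Z \right)} = \left(Z + a\right) + 63 = 63 + Z + a$)
$\frac{-323 + t{\left(W,-53 \right)}}{11487 + 20874} = \frac{-323 - - \frac{9053}{992}}{11487 + 20874} = \frac{-323 + \frac{9053}{992}}{32361} = \left(- \frac{311363}{992}\right) \frac{1}{32361} = - \frac{311363}{32102112}$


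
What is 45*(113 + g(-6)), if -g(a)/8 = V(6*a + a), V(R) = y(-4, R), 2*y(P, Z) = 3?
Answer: 4545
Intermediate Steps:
y(P, Z) = 3/2 (y(P, Z) = (½)*3 = 3/2)
V(R) = 3/2
g(a) = -12 (g(a) = -8*3/2 = -12)
45*(113 + g(-6)) = 45*(113 - 12) = 45*101 = 4545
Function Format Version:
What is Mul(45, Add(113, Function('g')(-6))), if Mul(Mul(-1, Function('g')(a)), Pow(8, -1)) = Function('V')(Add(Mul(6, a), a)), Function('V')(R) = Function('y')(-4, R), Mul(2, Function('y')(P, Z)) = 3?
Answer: 4545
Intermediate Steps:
Function('y')(P, Z) = Rational(3, 2) (Function('y')(P, Z) = Mul(Rational(1, 2), 3) = Rational(3, 2))
Function('V')(R) = Rational(3, 2)
Function('g')(a) = -12 (Function('g')(a) = Mul(-8, Rational(3, 2)) = -12)
Mul(45, Add(113, Function('g')(-6))) = Mul(45, Add(113, -12)) = Mul(45, 101) = 4545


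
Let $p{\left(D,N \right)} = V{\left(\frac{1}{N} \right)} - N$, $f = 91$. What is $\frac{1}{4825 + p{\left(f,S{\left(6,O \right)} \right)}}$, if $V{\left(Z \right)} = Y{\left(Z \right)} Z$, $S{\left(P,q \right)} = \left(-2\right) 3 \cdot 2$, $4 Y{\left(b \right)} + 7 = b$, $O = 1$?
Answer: $\frac{576}{2786197} \approx 0.00020673$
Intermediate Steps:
$Y{\left(b \right)} = - \frac{7}{4} + \frac{b}{4}$
$S{\left(P,q \right)} = -12$ ($S{\left(P,q \right)} = \left(-6\right) 2 = -12$)
$V{\left(Z \right)} = Z \left(- \frac{7}{4} + \frac{Z}{4}\right)$ ($V{\left(Z \right)} = \left(- \frac{7}{4} + \frac{Z}{4}\right) Z = Z \left(- \frac{7}{4} + \frac{Z}{4}\right)$)
$p{\left(D,N \right)} = - N + \frac{-7 + \frac{1}{N}}{4 N}$ ($p{\left(D,N \right)} = \frac{-7 + \frac{1}{N}}{4 N} - N = - N + \frac{-7 + \frac{1}{N}}{4 N}$)
$\frac{1}{4825 + p{\left(f,S{\left(6,O \right)} \right)}} = \frac{1}{4825 - \left(-12 - \frac{7}{48} - \frac{1}{576}\right)} = \frac{1}{4825 + \left(12 - - \frac{7}{48} + \frac{1}{4} \cdot \frac{1}{144}\right)} = \frac{1}{4825 + \left(12 + \frac{7}{48} + \frac{1}{576}\right)} = \frac{1}{4825 + \frac{6997}{576}} = \frac{1}{\frac{2786197}{576}} = \frac{576}{2786197}$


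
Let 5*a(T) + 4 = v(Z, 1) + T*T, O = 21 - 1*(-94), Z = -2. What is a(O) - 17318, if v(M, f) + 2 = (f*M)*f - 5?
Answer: -73378/5 ≈ -14676.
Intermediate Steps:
O = 115 (O = 21 + 94 = 115)
v(M, f) = -7 + M*f² (v(M, f) = -2 + ((f*M)*f - 5) = -2 + ((M*f)*f - 5) = -2 + (M*f² - 5) = -2 + (-5 + M*f²) = -7 + M*f²)
a(T) = -13/5 + T²/5 (a(T) = -⅘ + ((-7 - 2*1²) + T*T)/5 = -⅘ + ((-7 - 2*1) + T²)/5 = -⅘ + ((-7 - 2) + T²)/5 = -⅘ + (-9 + T²)/5 = -⅘ + (-9/5 + T²/5) = -13/5 + T²/5)
a(O) - 17318 = (-13/5 + (⅕)*115²) - 17318 = (-13/5 + (⅕)*13225) - 17318 = (-13/5 + 2645) - 17318 = 13212/5 - 17318 = -73378/5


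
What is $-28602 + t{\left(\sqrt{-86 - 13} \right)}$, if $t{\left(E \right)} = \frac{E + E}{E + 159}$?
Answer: $\frac{2 \left(- 14300 \sqrt{11} + 757953 i\right)}{\sqrt{11} - 53 i} \approx -28602.0 + 0.12467 i$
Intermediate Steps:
$t{\left(E \right)} = \frac{2 E}{159 + E}$
$-28602 + t{\left(\sqrt{-86 - 13} \right)} = -28602 + \frac{2 \sqrt{-86 - 13}}{159 + \sqrt{-86 - 13}} = -28602 + \frac{2 \sqrt{-99}}{159 + \sqrt{-99}} = -28602 + \frac{2 \cdot 3 i \sqrt{11}}{159 + 3 i \sqrt{11}} = -28602 + \frac{6 i \sqrt{11}}{159 + 3 i \sqrt{11}}$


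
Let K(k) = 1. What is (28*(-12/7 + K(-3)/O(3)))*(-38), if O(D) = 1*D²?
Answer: 15352/9 ≈ 1705.8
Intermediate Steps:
O(D) = D²
(28*(-12/7 + K(-3)/O(3)))*(-38) = (28*(-12/7 + 1/3²))*(-38) = (28*(-12*⅐ + 1/9))*(-38) = (28*(-12/7 + 1*(⅑)))*(-38) = (28*(-12/7 + ⅑))*(-38) = (28*(-101/63))*(-38) = -404/9*(-38) = 15352/9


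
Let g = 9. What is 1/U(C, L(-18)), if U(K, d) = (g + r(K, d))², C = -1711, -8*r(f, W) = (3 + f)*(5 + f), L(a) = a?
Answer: 1/132657665284 ≈ 7.5382e-12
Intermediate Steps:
r(f, W) = -(3 + f)*(5 + f)/8
U(K, d) = (57/8 - K - K²/8)² (U(K, d) = (9 + (-15/8 - K - K²/8))² = (57/8 - K - K²/8)²)
1/U(C, L(-18)) = 1/((-57 + (-1711)² + 8*(-1711))²/64) = 1/((-57 + 2927521 - 13688)²/64) = 1/((1/64)*2913776²) = 1/((1/64)*8490090578176) = 1/132657665284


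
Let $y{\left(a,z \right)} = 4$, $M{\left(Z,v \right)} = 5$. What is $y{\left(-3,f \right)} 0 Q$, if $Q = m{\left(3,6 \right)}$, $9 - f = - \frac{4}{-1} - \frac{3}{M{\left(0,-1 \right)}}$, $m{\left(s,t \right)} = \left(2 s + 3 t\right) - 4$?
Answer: $0$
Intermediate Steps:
$m{\left(s,t \right)} = -4 + 2 s + 3 t$
$f = \frac{28}{5}$ ($f = 9 - \left(- \frac{4}{-1} - \frac{3}{5}\right) = 9 - \left(\left(-4\right) \left(-1\right) - \frac{3}{5}\right) = 9 - \left(4 - \frac{3}{5}\right) = 9 - \frac{17}{5} = \frac{28}{5} \approx 5.6$)
$Q = 20$ ($Q = -4 + 2 \cdot 3 + 3 \cdot 6 = -4 + 6 + 18 = 20$)
$y{\left(-3,f \right)} 0 Q = 4 \cdot 0 \cdot 20 = 0 \cdot 20 = 0$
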